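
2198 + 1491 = 3689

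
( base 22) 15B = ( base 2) 1001011101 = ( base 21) 17H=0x25d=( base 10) 605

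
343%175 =168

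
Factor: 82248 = 2^3 * 3^1*23^1*149^1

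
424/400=53/50= 1.06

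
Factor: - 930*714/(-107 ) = 664020/107 = 2^2*3^2*5^1 * 7^1*17^1*31^1*107^ ( - 1)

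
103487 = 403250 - 299763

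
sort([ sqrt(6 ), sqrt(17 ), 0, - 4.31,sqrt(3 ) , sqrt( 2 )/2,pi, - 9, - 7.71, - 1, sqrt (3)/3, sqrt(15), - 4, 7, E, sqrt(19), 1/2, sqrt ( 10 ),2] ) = [ - 9, - 7.71, - 4.31, - 4, - 1 , 0, 1/2,sqrt( 3)/3, sqrt(2)/2,  sqrt(3), 2,  sqrt( 6 ), E , pi, sqrt (10), sqrt( 15) , sqrt(17 ),sqrt( 19 ), 7 ] 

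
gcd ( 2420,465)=5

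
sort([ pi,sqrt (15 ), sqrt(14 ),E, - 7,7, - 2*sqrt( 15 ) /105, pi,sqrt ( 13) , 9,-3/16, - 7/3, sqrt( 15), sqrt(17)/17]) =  [ - 7, - 7/3,-3/16, - 2*sqrt( 15 ) /105,sqrt(17)/17,E, pi,  pi,sqrt ( 13), sqrt( 14),sqrt( 15),sqrt(15 ), 7,9 ] 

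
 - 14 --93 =79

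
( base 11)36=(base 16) 27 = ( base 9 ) 43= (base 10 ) 39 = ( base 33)16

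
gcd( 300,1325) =25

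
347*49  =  17003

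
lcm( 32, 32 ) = 32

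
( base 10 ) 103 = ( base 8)147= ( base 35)2X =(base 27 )3m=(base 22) 4f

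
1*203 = 203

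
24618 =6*4103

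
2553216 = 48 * 53192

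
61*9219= 562359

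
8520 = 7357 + 1163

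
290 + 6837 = 7127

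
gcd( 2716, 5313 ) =7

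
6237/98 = 891/14 = 63.64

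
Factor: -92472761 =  - 92472761^1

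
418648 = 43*9736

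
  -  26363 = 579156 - 605519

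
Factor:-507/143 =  - 39/11 = - 3^1 * 11^(-1)*13^1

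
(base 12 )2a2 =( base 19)12b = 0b110011010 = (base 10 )410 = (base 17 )172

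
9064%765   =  649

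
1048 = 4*262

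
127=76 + 51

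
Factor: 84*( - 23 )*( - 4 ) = 7728 = 2^4*3^1*7^1*23^1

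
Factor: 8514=2^1  *  3^2*11^1*43^1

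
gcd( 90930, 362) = 2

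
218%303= 218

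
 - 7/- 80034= 7/80034 = 0.00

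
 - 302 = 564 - 866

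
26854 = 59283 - 32429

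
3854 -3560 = 294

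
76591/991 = 77+284/991= 77.29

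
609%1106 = 609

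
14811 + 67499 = 82310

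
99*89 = 8811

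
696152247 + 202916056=899068303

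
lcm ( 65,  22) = 1430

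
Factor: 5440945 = 5^1*311^1*3499^1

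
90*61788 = 5560920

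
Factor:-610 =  - 2^1 * 5^1 * 61^1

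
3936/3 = 1312= 1312.00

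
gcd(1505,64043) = 7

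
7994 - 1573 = 6421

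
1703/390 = 131/30 = 4.37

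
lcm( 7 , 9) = 63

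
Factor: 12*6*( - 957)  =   - 2^3*3^3*11^1*29^1  =  -68904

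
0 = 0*54255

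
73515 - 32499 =41016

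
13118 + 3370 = 16488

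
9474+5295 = 14769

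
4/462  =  2/231 = 0.01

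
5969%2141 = 1687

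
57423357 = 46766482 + 10656875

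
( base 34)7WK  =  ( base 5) 243300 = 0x23f0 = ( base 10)9200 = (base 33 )8EQ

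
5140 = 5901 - 761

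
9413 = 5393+4020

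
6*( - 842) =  - 5052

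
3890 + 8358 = 12248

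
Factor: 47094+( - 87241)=-19^1*2113^1 = -  40147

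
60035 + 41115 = 101150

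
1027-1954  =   - 927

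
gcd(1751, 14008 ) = 1751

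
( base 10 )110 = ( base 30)3K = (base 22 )50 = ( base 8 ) 156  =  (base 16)6E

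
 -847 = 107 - 954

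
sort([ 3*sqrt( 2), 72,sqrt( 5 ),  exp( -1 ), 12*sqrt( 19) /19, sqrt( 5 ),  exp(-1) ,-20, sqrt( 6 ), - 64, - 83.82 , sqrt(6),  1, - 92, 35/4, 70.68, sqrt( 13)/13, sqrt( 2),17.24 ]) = [  -  92, - 83.82, -64 , - 20,sqrt(13 )/13, exp(  -  1 ), exp ( - 1), 1, sqrt(2 ), sqrt( 5), sqrt(5), sqrt( 6),sqrt( 6),12*  sqrt( 19 ) /19,3*sqrt( 2), 35/4 , 17.24,  70.68, 72]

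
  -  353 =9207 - 9560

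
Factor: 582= 2^1*3^1 * 97^1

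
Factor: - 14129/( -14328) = 71/72 =2^( - 3 )*3^( - 2) * 71^1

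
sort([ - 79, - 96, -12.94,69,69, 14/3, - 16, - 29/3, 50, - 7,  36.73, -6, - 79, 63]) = [ -96, - 79, - 79, - 16,-12.94, -29/3,-7, - 6, 14/3,36.73 , 50, 63,69,69] 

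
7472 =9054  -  1582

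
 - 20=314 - 334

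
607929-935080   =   -327151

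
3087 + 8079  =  11166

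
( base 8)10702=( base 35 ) 3ov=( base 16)11c2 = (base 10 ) 4546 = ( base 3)20020101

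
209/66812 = 209/66812 = 0.00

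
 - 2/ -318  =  1/159 = 0.01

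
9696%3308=3080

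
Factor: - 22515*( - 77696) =2^7*3^1*5^1 *19^1*79^1*607^1 = 1749325440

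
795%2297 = 795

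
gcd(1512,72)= 72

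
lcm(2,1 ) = 2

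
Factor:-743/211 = -211^(  -  1) * 743^1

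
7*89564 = 626948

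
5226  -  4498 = 728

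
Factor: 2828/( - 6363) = -2^2*3^ ( - 2)=- 4/9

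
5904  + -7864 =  - 1960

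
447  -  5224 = -4777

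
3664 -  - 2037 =5701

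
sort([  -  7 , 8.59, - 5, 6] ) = [-7,-5,6,  8.59] 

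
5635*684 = 3854340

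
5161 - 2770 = 2391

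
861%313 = 235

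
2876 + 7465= 10341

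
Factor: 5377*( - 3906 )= - 21002562 = - 2^1*3^2*7^1*19^1*31^1*283^1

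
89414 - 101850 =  - 12436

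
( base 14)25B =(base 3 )122112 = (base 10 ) 473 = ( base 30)fn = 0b111011001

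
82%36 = 10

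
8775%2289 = 1908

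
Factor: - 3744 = -2^5*3^2*13^1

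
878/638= 439/319 = 1.38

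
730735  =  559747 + 170988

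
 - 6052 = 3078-9130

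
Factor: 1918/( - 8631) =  - 2/9 = - 2^1 * 3^(-2) 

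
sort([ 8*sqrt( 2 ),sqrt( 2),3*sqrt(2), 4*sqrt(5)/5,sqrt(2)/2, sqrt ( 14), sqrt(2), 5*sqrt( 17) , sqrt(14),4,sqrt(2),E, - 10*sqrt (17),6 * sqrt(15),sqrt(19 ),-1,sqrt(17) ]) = [ - 10*sqrt (17 ), - 1, sqrt(2 )/2 , sqrt( 2 ),sqrt( 2),sqrt(2 ), 4*sqrt(5 ) /5,E,  sqrt ( 14),sqrt(14),4, sqrt(17),3*sqrt (2), sqrt(19) , 8 * sqrt (2 ), 5*sqrt(17), 6*sqrt( 15) ] 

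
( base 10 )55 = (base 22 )2b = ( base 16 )37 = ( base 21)2D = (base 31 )1O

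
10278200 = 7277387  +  3000813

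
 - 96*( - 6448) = 619008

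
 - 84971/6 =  - 14162 + 1/6  =  - 14161.83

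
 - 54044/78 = - 693 + 5/39=-692.87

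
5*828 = 4140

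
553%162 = 67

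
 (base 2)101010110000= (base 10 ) 2736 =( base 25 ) 49b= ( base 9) 3670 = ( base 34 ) 2CG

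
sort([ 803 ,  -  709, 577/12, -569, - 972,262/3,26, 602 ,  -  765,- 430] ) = [ - 972, - 765, - 709, - 569, - 430,26,577/12, 262/3, 602,803] 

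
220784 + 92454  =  313238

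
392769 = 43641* 9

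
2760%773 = 441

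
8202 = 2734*3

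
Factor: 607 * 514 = 311998 = 2^1*257^1*  607^1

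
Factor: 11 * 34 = 2^1*11^1*17^1 = 374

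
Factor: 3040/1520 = 2 = 2^1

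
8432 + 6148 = 14580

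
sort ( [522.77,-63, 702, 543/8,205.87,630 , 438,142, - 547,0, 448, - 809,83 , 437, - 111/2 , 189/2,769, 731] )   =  [-809, - 547,-63,-111/2, 0,543/8, 83,189/2,  142,  205.87, 437 , 438,448, 522.77  ,  630,702, 731, 769] 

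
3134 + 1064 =4198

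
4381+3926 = 8307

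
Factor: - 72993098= - 2^1*19^1*151^1*12721^1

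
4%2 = 0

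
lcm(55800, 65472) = 4910400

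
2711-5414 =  - 2703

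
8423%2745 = 188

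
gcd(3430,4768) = 2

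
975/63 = 15 + 10/21 = 15.48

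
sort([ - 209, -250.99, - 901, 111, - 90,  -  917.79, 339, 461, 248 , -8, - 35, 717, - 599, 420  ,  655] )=[ - 917.79, - 901, - 599,- 250.99,  -  209, - 90,-35,-8 , 111, 248, 339,420, 461,655,  717 ] 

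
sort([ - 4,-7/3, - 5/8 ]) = [-4, - 7/3, - 5/8]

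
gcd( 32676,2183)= 1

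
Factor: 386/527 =2^1*17^( - 1 )  *31^( -1 )*193^1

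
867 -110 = 757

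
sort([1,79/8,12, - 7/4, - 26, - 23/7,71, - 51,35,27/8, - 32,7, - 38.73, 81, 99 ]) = [-51, - 38.73, - 32, - 26, - 23/7, - 7/4, 1, 27/8, 7, 79/8,  12, 35,71,81,99 ] 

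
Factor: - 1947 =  - 3^1*11^1*59^1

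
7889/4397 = 7889/4397 = 1.79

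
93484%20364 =12028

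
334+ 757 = 1091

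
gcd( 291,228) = 3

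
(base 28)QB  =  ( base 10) 739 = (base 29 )PE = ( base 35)L4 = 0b1011100011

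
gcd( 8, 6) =2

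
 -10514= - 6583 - 3931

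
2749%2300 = 449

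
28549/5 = 5709+4/5 = 5709.80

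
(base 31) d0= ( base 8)623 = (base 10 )403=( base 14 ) 20B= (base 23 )HC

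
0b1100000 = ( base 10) 96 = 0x60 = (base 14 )6c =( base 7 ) 165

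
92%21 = 8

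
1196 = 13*92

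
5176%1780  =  1616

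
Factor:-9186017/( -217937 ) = 217937^( - 1)  *  9186017^1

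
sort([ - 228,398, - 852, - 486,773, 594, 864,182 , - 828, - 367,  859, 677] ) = [ - 852,- 828, -486, - 367,-228, 182, 398, 594, 677 , 773, 859,864 ] 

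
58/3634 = 29/1817 = 0.02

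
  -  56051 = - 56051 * 1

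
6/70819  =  6/70819 = 0.00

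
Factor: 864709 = 19^1 *71^1 * 641^1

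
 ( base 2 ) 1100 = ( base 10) 12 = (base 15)C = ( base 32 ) c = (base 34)C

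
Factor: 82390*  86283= 2^1 * 3^2*5^1*7^1*11^1 * 107^1*9587^1 = 7108856370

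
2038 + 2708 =4746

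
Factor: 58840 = 2^3 * 5^1*1471^1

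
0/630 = 0 = 0.00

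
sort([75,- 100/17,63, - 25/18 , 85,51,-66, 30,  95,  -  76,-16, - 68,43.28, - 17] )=[ - 76, - 68,-66, - 17, - 16, - 100/17,-25/18, 30, 43.28 , 51,63,75,85,95 ] 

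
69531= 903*77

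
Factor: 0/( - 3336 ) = 0^1 = 0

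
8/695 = 8/695=0.01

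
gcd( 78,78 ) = 78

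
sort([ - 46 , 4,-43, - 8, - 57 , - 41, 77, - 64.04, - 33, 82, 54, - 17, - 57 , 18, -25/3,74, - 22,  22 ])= [ - 64.04, - 57,-57, - 46, - 43, - 41, - 33, - 22, - 17,-25/3,  -  8,4, 18,22, 54,74, 77, 82] 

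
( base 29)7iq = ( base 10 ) 6435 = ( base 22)D6B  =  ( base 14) 24b9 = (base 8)14443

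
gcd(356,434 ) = 2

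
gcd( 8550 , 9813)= 3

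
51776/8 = 6472 = 6472.00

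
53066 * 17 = 902122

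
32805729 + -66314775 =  - 33509046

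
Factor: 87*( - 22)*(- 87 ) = 2^1*3^2*11^1*29^2 = 166518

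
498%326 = 172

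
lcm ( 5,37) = 185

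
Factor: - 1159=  -19^1*61^1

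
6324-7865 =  - 1541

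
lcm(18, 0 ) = 0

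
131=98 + 33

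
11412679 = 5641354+5771325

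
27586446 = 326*84621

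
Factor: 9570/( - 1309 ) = -2^1*3^1*5^1*7^(-1 )  *17^( - 1)*29^1 = - 870/119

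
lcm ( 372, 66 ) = 4092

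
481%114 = 25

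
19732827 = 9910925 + 9821902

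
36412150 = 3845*9470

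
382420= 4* 95605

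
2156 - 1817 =339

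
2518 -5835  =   - 3317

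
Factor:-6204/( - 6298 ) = 66/67 = 2^1*3^1*11^1*67^(-1)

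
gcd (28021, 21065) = 1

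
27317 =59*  463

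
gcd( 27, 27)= 27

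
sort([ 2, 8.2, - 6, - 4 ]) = [ - 6, - 4, 2, 8.2]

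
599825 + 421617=1021442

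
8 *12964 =103712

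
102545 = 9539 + 93006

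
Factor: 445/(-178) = - 5/2 = - 2^( - 1)*5^1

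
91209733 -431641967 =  - 340432234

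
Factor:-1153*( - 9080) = 2^3*5^1*227^1*1153^1 = 10469240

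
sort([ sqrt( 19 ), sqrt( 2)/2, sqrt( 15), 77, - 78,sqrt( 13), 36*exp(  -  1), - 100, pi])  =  [  -  100, - 78,sqrt(2) /2,pi,sqrt(13), sqrt( 15),sqrt( 19) , 36*exp( - 1 ), 77] 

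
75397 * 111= 8369067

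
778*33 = 25674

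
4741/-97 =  - 49+12/97 =-48.88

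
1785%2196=1785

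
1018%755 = 263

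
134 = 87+47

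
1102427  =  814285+288142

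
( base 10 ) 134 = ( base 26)54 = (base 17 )7F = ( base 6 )342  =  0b10000110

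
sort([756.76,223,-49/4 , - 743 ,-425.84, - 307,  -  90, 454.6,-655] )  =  [ -743, - 655,  -  425.84, - 307, - 90, - 49/4,223, 454.6,756.76]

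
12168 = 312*39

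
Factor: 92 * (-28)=-2^4*7^1*23^1= -  2576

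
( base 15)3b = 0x38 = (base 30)1Q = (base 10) 56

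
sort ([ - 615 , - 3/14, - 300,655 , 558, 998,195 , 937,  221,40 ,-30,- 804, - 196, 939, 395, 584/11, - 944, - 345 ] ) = [ - 944, - 804, - 615, - 345, - 300,-196, - 30, - 3/14,40,584/11, 195, 221,395,558, 655,937, 939, 998 ]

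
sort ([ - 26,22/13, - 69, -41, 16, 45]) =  [  -  69, - 41, - 26,22/13, 16,45] 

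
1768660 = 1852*955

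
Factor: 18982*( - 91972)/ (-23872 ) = 2^( - 3)*373^( - 1)*9491^1*22993^1= 218226563/2984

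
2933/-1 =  - 2933/1 = -  2933.00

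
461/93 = 461/93= 4.96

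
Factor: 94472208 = 2^4*3^2*569^1*1153^1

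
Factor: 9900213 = 3^1*3300071^1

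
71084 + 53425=124509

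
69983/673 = 103 + 664/673 = 103.99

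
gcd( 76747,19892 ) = 1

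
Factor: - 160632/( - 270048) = 69/116 = 2^ (  -  2)*3^1*23^1*29^( - 1) 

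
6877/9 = 6877/9 = 764.11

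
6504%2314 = 1876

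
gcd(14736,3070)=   614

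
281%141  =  140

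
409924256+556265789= 966190045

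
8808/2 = 4404 = 4404.00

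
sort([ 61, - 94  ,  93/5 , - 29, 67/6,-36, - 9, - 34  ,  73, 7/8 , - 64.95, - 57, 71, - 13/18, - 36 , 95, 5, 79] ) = [-94,-64.95, - 57, - 36  , - 36, - 34, - 29, - 9, - 13/18, 7/8, 5 , 67/6, 93/5, 61,71,73, 79, 95]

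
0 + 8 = 8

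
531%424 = 107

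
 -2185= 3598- 5783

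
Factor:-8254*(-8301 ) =2^1*3^1 * 2767^1*4127^1 = 68516454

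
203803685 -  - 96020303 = 299823988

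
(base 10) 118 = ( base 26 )4e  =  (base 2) 1110110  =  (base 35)3d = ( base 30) 3s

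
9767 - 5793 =3974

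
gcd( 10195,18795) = 5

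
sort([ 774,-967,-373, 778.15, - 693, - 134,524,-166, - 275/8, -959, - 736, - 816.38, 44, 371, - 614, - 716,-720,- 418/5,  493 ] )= [ - 967,-959, - 816.38, - 736, - 720,- 716, - 693, - 614, -373,-166, - 134, - 418/5,-275/8,44,371,493,524,  774,778.15]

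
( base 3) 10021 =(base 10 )88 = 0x58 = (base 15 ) 5D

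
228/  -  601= - 228/601=-  0.38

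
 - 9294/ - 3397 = 9294/3397 = 2.74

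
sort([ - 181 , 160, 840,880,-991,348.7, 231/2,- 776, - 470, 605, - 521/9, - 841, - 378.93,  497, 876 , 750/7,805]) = [ -991 ,  -  841, - 776, - 470,-378.93, - 181,  -  521/9, 750/7, 231/2, 160,348.7 , 497, 605, 805, 840, 876, 880]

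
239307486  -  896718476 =  -  657410990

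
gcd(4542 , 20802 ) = 6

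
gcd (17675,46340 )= 35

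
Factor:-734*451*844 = -279392696 = -2^3*11^1 * 41^1*211^1*367^1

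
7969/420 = 18 + 409/420= 18.97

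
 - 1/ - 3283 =1/3283 = 0.00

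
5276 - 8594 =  - 3318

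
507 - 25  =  482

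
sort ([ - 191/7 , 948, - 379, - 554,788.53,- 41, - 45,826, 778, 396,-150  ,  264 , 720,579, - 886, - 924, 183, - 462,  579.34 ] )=[ - 924 , - 886,  -  554, - 462, - 379, - 150,-45, - 41, - 191/7, 183, 264,  396 , 579,579.34,720,778, 788.53, 826, 948] 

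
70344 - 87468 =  - 17124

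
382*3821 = 1459622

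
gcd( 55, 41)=1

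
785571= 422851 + 362720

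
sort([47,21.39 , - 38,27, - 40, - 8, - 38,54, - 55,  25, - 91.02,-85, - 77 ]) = [-91.02, - 85,- 77,  -  55, - 40, - 38,  -  38, - 8,21.39 , 25,27, 47, 54 ]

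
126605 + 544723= 671328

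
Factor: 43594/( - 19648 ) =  - 2^(-5)*71^1 = - 71/32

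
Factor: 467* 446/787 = 208282/787 = 2^1* 223^1*467^1*787^( - 1 ) 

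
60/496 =15/124 = 0.12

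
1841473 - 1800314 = 41159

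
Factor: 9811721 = 79^1*124199^1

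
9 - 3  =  6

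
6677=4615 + 2062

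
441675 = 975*453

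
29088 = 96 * 303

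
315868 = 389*812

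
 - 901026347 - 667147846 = -1568174193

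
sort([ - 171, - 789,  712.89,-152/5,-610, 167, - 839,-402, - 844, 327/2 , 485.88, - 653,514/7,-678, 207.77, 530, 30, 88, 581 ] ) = [ - 844, - 839, - 789, - 678, - 653, - 610, - 402, - 171, - 152/5,30, 514/7,88, 327/2, 167, 207.77, 485.88, 530, 581, 712.89]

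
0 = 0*822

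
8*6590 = 52720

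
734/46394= 367/23197 = 0.02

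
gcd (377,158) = 1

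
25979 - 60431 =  - 34452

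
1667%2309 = 1667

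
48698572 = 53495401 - 4796829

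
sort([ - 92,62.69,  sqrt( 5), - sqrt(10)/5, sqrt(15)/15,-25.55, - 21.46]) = [ - 92, - 25.55, - 21.46,- sqrt (10)/5,sqrt(15)/15,sqrt( 5), 62.69]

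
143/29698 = 143/29698 = 0.00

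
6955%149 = 101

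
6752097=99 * 68203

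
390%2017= 390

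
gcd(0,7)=7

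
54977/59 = 931 + 48/59 = 931.81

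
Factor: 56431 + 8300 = 3^1*21577^1 = 64731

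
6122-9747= -3625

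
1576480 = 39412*40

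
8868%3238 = 2392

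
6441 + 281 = 6722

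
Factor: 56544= 2^5*3^1*19^1*31^1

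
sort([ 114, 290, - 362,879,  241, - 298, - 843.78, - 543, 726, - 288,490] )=[ - 843.78, - 543, - 362,- 298, - 288,114,241, 290,490,726,879 ]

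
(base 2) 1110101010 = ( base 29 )13A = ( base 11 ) 783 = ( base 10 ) 938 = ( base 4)32222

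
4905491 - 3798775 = 1106716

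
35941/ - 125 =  - 288  +  59/125 = -  287.53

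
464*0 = 0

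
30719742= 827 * 37146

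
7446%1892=1770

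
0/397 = 0 = 0.00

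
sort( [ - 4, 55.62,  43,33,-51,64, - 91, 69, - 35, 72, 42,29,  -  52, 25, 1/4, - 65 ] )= [-91, - 65, - 52, - 51, - 35, - 4, 1/4,  25, 29, 33, 42,43,55.62, 64, 69, 72 ] 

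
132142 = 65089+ 67053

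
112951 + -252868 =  - 139917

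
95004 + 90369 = 185373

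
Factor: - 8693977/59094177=-3^( - 1 )*23^1*61^( - 1)*322919^(-1)*377999^1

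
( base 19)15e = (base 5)3340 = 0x1d6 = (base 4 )13112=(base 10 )470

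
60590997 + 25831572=86422569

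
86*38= 3268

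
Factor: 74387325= 3^1*5^2*17^1*41^1*1423^1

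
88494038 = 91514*967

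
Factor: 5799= 3^1 * 1933^1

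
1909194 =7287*262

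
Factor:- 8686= -2^1*43^1  *  101^1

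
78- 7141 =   -  7063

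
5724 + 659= 6383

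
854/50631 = 122/7233 = 0.02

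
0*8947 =0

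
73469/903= 73469/903 = 81.36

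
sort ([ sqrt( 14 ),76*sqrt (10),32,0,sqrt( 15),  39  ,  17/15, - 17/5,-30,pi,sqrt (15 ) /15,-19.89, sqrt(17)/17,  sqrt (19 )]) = [ - 30,-19.89, - 17/5, 0,sqrt( 17)/17,sqrt (15)/15,17/15,  pi,sqrt(14),sqrt(15),sqrt(19),32,39,76*sqrt( 10 )]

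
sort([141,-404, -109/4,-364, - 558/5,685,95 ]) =[ -404,  -  364, - 558/5,-109/4, 95, 141,685]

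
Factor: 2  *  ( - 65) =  - 130=- 2^1 * 5^1 * 13^1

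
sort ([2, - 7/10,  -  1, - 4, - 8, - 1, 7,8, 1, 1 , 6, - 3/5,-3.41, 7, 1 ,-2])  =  [ - 8, - 4, - 3.41,- 2, - 1, - 1,- 7/10, - 3/5, 1, 1,  1, 2, 6,  7,7, 8] 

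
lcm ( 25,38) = 950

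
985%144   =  121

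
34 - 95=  - 61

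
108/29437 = 108/29437  =  0.00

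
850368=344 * 2472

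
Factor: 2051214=2^1*3^1 * 11^1 * 31079^1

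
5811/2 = 5811/2  =  2905.50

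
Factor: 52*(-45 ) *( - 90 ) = 2^3*  3^4*5^2*13^1 = 210600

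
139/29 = 139/29 = 4.79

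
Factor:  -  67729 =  - 89^1 *761^1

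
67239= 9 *7471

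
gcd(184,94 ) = 2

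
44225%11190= 10655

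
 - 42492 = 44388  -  86880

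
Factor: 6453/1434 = 2^(-1)*3^2 = 9/2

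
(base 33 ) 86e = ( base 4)2023130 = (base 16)22dc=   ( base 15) 299e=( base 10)8924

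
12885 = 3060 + 9825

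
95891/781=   122 + 609/781 = 122.78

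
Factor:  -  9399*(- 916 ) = 2^2*3^1*13^1*  229^1*241^1 = 8609484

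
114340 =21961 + 92379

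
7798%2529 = 211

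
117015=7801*15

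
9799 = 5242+4557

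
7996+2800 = 10796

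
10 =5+5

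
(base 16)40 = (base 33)1V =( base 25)2E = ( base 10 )64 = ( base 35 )1t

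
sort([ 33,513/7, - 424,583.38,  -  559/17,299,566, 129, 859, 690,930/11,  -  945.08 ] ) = [ - 945.08, - 424, -559/17,33,  513/7,930/11,129,299,566,583.38,690, 859 ] 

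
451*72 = 32472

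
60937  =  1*60937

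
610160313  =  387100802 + 223059511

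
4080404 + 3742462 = 7822866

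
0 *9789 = 0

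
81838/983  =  81838/983= 83.25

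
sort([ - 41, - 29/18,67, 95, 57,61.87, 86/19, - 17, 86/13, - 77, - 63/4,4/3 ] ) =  [ - 77, - 41 ,-17, - 63/4, - 29/18,4/3, 86/19, 86/13,57, 61.87, 67, 95]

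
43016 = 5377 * 8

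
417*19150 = 7985550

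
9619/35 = 274+29/35=274.83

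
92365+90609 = 182974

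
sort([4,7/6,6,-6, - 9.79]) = [ - 9.79,  -  6 , 7/6, 4,6]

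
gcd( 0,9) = 9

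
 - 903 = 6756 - 7659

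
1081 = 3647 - 2566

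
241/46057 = 241/46057 = 0.01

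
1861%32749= 1861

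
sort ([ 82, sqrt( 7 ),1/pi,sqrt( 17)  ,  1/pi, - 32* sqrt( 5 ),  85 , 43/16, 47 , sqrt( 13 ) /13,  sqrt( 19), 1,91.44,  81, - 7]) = [ - 32*sqrt( 5),-7,sqrt( 13 ) /13, 1/pi, 1/pi, 1, sqrt( 7), 43/16, sqrt( 17 ), sqrt( 19 ) , 47, 81, 82,85, 91.44]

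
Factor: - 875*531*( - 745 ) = 3^2*5^4*7^1*59^1*149^1= 346145625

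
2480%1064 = 352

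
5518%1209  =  682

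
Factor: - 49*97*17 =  - 7^2*17^1 * 97^1= - 80801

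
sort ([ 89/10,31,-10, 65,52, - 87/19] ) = [ - 10, - 87/19,89/10,31,52,65]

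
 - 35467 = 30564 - 66031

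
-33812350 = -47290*715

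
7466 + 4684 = 12150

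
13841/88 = 157+25/88 = 157.28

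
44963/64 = 44963/64 = 702.55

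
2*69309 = 138618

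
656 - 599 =57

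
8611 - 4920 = 3691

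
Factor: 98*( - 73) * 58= - 414932  =  - 2^2*7^2*29^1*73^1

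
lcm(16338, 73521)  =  147042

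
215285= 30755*7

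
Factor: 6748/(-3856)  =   - 2^( - 2)*7^1 = -7/4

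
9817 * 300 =2945100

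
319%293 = 26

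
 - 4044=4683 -8727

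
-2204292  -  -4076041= 1871749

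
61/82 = 61/82 =0.74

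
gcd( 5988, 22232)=4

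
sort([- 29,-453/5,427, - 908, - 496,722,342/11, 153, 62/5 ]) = [ - 908, - 496, - 453/5, - 29,  62/5,342/11,153, 427 , 722]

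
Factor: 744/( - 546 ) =-2^2* 7^( -1)*13^( - 1)*31^1 = - 124/91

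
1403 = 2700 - 1297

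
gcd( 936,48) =24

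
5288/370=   14 + 54/185= 14.29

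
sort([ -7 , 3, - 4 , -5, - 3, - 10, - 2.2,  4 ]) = [ - 10,  -  7,- 5, - 4, -3, - 2.2,3,4] 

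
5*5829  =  29145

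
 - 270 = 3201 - 3471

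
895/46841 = 895/46841 = 0.02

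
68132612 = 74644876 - 6512264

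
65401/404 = 161 + 357/404= 161.88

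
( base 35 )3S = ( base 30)4D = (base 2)10000101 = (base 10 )133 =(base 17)7E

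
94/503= 94/503 = 0.19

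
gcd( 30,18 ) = 6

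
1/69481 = 1/69481  =  0.00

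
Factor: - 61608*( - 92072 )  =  2^6 * 3^1 * 17^2 * 151^1*677^1=5672371776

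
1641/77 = 21 + 24/77 =21.31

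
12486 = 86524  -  74038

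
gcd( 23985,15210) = 585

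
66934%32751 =1432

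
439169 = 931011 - 491842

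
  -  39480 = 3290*( - 12)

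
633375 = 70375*9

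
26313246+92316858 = 118630104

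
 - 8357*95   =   - 793915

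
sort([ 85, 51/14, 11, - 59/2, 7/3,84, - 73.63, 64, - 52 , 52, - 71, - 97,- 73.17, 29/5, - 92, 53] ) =[-97,  -  92, - 73.63, - 73.17, -71, - 52, - 59/2,7/3, 51/14, 29/5, 11, 52, 53,64,  84 , 85] 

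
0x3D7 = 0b1111010111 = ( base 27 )19b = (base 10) 983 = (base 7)2603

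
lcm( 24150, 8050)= 24150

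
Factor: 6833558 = 2^1 * 17^1*200987^1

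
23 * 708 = 16284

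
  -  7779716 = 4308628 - 12088344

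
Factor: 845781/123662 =2^( - 1 ) * 3^1 * 7^(-1) * 11^(-2 )*73^ ( - 1 )*281927^1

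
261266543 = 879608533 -618341990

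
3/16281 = 1/5427 =0.00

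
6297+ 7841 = 14138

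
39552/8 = 4944 = 4944.00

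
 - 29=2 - 31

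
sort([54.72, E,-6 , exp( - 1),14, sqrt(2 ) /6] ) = [ - 6, sqrt(2)/6, exp( - 1), E, 14, 54.72]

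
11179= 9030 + 2149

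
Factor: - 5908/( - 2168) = 1477/542 = 2^( - 1)*7^1*211^1*271^( - 1) 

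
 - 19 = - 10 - 9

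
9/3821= 9/3821= 0.00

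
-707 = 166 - 873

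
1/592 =1/592 =0.00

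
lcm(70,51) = 3570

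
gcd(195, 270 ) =15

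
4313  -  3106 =1207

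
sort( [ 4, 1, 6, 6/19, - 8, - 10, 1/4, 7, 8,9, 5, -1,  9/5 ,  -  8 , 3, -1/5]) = [ - 10,  -  8,  -  8,-1, - 1/5, 1/4, 6/19, 1, 9/5, 3, 4,5 , 6, 7, 8,9 ] 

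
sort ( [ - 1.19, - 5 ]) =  [ - 5, - 1.19 ] 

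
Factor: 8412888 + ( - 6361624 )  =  2051264 = 2^6 * 32051^1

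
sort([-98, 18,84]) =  [-98, 18,84]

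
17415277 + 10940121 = 28355398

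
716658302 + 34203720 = 750862022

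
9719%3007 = 698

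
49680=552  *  90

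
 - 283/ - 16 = 17 + 11/16 = 17.69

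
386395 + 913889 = 1300284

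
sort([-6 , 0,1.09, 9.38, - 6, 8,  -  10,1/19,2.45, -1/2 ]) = [ - 10, - 6,-6,-1/2,0,  1/19, 1.09, 2.45,8,9.38]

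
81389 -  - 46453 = 127842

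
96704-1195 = 95509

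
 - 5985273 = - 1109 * 5397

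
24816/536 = 46 + 20/67 = 46.30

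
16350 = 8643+7707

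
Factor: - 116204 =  - 2^2*11^1*19^1*139^1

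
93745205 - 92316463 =1428742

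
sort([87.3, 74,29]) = [ 29,74, 87.3] 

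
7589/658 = 11+351/658=11.53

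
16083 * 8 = 128664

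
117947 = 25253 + 92694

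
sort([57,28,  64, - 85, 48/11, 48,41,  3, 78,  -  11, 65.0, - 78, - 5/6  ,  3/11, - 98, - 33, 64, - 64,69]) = [  -  98,  -  85 , - 78, - 64, - 33,-11,  -  5/6, 3/11,  3,  48/11, 28, 41, 48, 57, 64,64,65.0,69,78 ]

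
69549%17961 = 15666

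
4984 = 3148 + 1836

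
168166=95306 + 72860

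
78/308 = 39/154   =  0.25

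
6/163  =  6/163 = 0.04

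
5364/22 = 243+9/11 = 243.82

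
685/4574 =685/4574 = 0.15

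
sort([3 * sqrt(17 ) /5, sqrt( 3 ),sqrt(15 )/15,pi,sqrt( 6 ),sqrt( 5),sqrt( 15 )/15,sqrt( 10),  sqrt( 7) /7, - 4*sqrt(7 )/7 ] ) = [-4 * sqrt ( 7 )/7,sqrt( 15 ) /15,sqrt ( 15 )/15,sqrt(7 )/7,sqrt(3),sqrt ( 5 ),sqrt(6), 3 *sqrt (17)/5,pi, sqrt(10)]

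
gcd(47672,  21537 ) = 1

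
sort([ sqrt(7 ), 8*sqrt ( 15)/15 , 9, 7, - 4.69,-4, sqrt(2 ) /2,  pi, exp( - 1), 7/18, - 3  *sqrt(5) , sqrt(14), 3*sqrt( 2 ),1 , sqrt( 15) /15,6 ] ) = [ - 3*sqrt( 5), - 4.69,  -  4,sqrt ( 15) /15 , exp( - 1 ),7/18, sqrt(2) /2 , 1 , 8*sqrt(15 ) /15, sqrt( 7),pi, sqrt( 14), 3*sqrt(2),6, 7,  9 ]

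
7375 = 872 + 6503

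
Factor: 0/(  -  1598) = 0 = 0^1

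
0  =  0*9079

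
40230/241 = 40230/241 = 166.93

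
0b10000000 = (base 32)40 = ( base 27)4k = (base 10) 128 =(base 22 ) 5i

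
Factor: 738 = 2^1*3^2*41^1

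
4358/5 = 4358/5 = 871.60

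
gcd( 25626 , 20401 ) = 1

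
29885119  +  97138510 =127023629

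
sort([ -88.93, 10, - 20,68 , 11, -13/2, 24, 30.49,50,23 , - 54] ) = [ - 88.93, - 54, - 20, - 13/2,10 , 11,23, 24,  30.49, 50,68 ] 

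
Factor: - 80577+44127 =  - 36450 = - 2^1*3^6*5^2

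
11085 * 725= 8036625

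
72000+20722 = 92722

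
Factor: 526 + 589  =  5^1*223^1 = 1115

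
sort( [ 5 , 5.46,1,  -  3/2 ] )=[ - 3/2,1, 5, 5.46 ] 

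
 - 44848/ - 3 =44848/3 = 14949.33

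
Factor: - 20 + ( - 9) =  - 29^1= -29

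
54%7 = 5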